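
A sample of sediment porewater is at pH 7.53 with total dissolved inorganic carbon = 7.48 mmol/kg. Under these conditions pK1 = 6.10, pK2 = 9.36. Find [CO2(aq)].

α₀ = 1 / (1 + K1/[H⁺] + K1K2/[H⁺]²) = 1 / (1 + 10^+1.43 + 10^-0.40)
   = 1 / (1 + 26.915 + 0.39811) = 1/28.313 = 0.03532
[CO2*] = α₀ × DIC = 0.03532 × 7.48 = 0.264 mmol/kg

[CO2*] = 0.264 mmol/kg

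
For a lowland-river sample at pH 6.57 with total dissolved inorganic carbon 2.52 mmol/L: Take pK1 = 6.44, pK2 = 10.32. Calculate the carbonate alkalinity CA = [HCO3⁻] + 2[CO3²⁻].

CA = 1.45 mmol/L

CA = [HCO3⁻] + 2[CO3²⁻] = (α₁ + 2α₂)·DIC
At pH 6.57: [H⁺]/K1 = 10^-0.13 = 0.74131, K2/[H⁺] = 10^-3.75 = 0.00017783
α₁ = 1/(1 + 0.74131 + 0.00017783) = 1/1.7415 = 0.5742; α₂ = α₁·K2/[H⁺] = 0.0001021
α₁ + 2α₂ = 0.5744
CA = 0.5744 × 2.52 = 1.45 mmol/L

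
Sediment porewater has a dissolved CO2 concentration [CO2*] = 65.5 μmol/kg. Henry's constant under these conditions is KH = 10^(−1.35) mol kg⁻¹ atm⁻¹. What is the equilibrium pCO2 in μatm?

KH = 10^(−1.35) = 4.467×10^-2 mol kg⁻¹ atm⁻¹
pCO2 = [CO2*]/KH = 65.5×10^-6 / 4.467×10^-2 = 1.47×10^-3 atm = 1470 μatm

pCO2 = 1470 μatm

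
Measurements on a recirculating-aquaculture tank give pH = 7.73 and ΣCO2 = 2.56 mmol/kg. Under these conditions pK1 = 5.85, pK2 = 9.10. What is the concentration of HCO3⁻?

α₁ = 1 / (1 + [H⁺]/K1 + K2/[H⁺]) = 1 / (1 + 10^-1.88 + 10^-1.37)
   = 1 / (1 + 0.013183 + 0.042658) = 1/1.0558 = 0.9471
[HCO3⁻] = α₁ × DIC = 0.9471 × 2.56 = 2.42 mmol/kg

[HCO3⁻] = 2.42 mmol/kg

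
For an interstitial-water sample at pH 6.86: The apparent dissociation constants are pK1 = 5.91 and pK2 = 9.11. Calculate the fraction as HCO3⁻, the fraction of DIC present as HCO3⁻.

α₁ = 0.895

α₁ = 1 / (1 + [H⁺]/K1 + K2/[H⁺]) = 1 / (1 + 10^-0.95 + 10^-2.25)
   = 1 / (1 + 0.11220 + 0.0056234) = 1/1.1178 = 0.8946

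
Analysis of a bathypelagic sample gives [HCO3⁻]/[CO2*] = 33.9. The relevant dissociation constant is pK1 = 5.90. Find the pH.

From K1 = [H⁺][HCO3⁻]/[CO2*]:  pH = pK1 + log₁₀([HCO3⁻]/[CO2*])
log₁₀(33.9) = +1.530
pH = 5.90 + (+1.530) = 7.43

pH = 7.43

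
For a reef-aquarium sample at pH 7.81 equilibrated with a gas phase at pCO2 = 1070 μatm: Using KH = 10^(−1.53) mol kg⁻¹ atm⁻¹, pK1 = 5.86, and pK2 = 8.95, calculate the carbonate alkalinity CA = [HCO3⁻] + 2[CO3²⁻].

CA = 3.22 mmol/kg

[CO2*] = KH · pCO2 = 10^(−1.53) × 1070×10^-6 = 3.158×10^-5 mol/kg
α₀ = 1/(1 + K1/[H⁺] + K1K2/[H⁺]²) = 1/(1 + 10^+1.95 + 10^+0.81) = 0.01035
DIC = [CO2*]/α₀ = 3.158×10^-5 / 0.01035 = 3.050 mmol/kg
CA = (α₁ + 2α₂)·DIC = (0.9228 + 2×0.06685) × 3.050 = 3.22 mmol/kg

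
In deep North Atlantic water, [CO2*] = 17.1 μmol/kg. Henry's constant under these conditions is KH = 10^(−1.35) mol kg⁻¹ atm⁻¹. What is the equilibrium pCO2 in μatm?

KH = 10^(−1.35) = 4.467×10^-2 mol kg⁻¹ atm⁻¹
pCO2 = [CO2*]/KH = 17.1×10^-6 / 4.467×10^-2 = 3.83×10^-4 atm = 383 μatm

pCO2 = 383 μatm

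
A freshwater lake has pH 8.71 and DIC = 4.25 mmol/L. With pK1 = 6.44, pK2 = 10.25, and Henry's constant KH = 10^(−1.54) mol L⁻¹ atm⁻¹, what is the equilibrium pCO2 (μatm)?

α₀ = 1 / (1 + K1/[H⁺] + K1K2/[H⁺]²) = 1 / (1 + 10^+2.27 + 10^+0.73)
   = 1 / (1 + 186.21 + 5.3703) = 1/192.58 = 0.005193
[CO2*] = α₀ × DIC = 0.005193 × 4.25 = 0.02207 mmol/L
pCO2 = [CO2*]/KH = 2.207×10^-5 / 2.884×10^-2 = 765 μatm

pCO2 = 765 μatm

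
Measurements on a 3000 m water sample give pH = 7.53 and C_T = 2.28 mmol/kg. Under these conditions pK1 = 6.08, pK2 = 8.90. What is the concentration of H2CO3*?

[CO2*] = 0.0750 mmol/kg

α₀ = 1 / (1 + K1/[H⁺] + K1K2/[H⁺]²) = 1 / (1 + 10^+1.45 + 10^+0.08)
   = 1 / (1 + 28.184 + 1.2023) = 1/30.386 = 0.03291
[CO2*] = α₀ × DIC = 0.03291 × 2.28 = 0.0750 mmol/kg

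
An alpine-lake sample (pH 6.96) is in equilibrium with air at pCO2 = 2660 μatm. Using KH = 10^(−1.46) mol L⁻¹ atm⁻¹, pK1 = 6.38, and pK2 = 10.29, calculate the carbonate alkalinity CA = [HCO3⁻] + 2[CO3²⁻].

CA = 0.351 mmol/L

[CO2*] = KH · pCO2 = 10^(−1.46) × 2660×10^-6 = 9.223×10^-5 mol/L
α₀ = 1/(1 + K1/[H⁺] + K1K2/[H⁺]²) = 1/(1 + 10^+0.58 + 10^-2.75) = 0.2082
DIC = [CO2*]/α₀ = 9.223×10^-5 / 0.2082 = 0.4431 mmol/L
CA = (α₁ + 2α₂)·DIC = (0.7915 + 2×0.0003702) × 0.4431 = 0.351 mmol/L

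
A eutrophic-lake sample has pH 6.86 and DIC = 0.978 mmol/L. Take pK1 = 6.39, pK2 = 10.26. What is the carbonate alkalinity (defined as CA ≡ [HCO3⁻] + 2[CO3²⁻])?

CA = 0.731 mmol/L

CA = [HCO3⁻] + 2[CO3²⁻] = (α₁ + 2α₂)·DIC
At pH 6.86: [H⁺]/K1 = 10^-0.47 = 0.33884, K2/[H⁺] = 10^-3.40 = 0.00039811
α₁ = 1/(1 + 0.33884 + 0.00039811) = 1/1.3392 = 0.7467; α₂ = α₁·K2/[H⁺] = 0.0002973
α₁ + 2α₂ = 0.7473
CA = 0.7473 × 0.978 = 0.731 mmol/L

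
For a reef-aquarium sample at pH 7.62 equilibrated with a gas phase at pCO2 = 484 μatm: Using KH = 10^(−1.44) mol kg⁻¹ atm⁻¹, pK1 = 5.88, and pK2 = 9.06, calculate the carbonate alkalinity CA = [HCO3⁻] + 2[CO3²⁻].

CA = 1.04 mmol/kg

[CO2*] = KH · pCO2 = 10^(−1.44) × 484×10^-6 = 1.757×10^-5 mol/kg
α₀ = 1/(1 + K1/[H⁺] + K1K2/[H⁺]²) = 1/(1 + 10^+1.74 + 10^+0.30) = 0.01726
DIC = [CO2*]/α₀ = 1.757×10^-5 / 0.01726 = 1.018 mmol/kg
CA = (α₁ + 2α₂)·DIC = (0.9483 + 2×0.03443) × 1.018 = 1.04 mmol/kg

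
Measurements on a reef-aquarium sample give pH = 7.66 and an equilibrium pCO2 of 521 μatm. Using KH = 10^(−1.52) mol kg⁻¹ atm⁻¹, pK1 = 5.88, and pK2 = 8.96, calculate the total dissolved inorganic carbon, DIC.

[CO2*] = KH · pCO2 = 10^(−1.52) × 521×10^-6 = 1.573×10^-5 mol/kg
α₀ = 1/(1 + K1/[H⁺] + K1K2/[H⁺]²) = 1/(1 + 10^+1.78 + 10^+0.48) = 0.01556
DIC = [CO2*]/α₀ = 1.573×10^-5 / 0.01556 = 1.01 mmol/kg

DIC = 1.01 mmol/kg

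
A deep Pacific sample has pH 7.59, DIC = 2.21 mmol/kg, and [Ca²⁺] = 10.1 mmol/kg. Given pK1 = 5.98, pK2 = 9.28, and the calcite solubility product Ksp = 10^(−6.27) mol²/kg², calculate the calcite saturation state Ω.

α₂ = 1 / (1 + [H⁺]/K2 + [H⁺]²/(K1K2)) = 1 / (1 + 10^+1.69 + 10^+0.08)
   = 1 / (1 + 48.978 + 1.2023) = 1/51.180 = 0.01954
[CO3²⁻] = α₂ × DIC = 0.01954 × 2.21 = 0.04318 mmol/kg
Ksp = 10^(−6.27) = 5.370×10^-7
Ω = [Ca²⁺][CO3²⁻]/Ksp = (10.1×10^-3)(4.318×10^-5) / 5.370×10^-7 = 0.812

Ω = 0.812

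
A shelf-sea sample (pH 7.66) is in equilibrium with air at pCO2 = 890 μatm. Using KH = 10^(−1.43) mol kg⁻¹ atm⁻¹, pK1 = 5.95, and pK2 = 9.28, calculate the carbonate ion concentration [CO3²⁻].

[CO2*] = KH · pCO2 = 10^(−1.43) × 890×10^-6 = 3.307×10^-5 mol/kg
α₀ = 1/(1 + K1/[H⁺] + K1K2/[H⁺]²) = 1/(1 + 10^+1.71 + 10^+0.09) = 0.01869
DIC = [CO2*]/α₀ = 3.307×10^-5 / 0.01869 = 1.770 mmol/kg
[CO3²⁻] = α₂·DIC; α₂ = 0.02299, so [CO3²⁻] = 0.02299 × 1.770 = 0.0407 mmol/kg

[CO3²⁻] = 0.0407 mmol/kg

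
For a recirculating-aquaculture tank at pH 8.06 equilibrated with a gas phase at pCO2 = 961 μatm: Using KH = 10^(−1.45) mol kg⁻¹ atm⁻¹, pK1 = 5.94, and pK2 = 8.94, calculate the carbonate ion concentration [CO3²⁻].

[CO2*] = KH · pCO2 = 10^(−1.45) × 961×10^-6 = 3.410×10^-5 mol/kg
α₀ = 1/(1 + K1/[H⁺] + K1K2/[H⁺]²) = 1/(1 + 10^+2.12 + 10^+1.24) = 0.006658
DIC = [CO2*]/α₀ = 3.410×10^-5 / 0.006658 = 5.122 mmol/kg
[CO3²⁻] = α₂·DIC; α₂ = 0.1157, so [CO3²⁻] = 0.1157 × 5.122 = 0.593 mmol/kg

[CO3²⁻] = 0.593 mmol/kg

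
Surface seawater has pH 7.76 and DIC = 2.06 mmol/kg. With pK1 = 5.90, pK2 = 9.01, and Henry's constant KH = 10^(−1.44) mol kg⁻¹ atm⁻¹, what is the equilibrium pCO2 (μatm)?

pCO2 = 732 μatm

α₀ = 1 / (1 + K1/[H⁺] + K1K2/[H⁺]²) = 1 / (1 + 10^+1.86 + 10^+0.61)
   = 1 / (1 + 72.444 + 4.0738) = 1/77.517 = 0.01290
[CO2*] = α₀ × DIC = 0.01290 × 2.06 = 0.02657 mmol/kg
pCO2 = [CO2*]/KH = 2.657×10^-5 / 3.631×10^-2 = 732 μatm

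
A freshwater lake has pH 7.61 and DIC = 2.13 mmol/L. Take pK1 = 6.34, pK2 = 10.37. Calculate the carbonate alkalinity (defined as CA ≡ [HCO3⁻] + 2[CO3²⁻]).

CA = 2.03 mmol/L

CA = [HCO3⁻] + 2[CO3²⁻] = (α₁ + 2α₂)·DIC
At pH 7.61: [H⁺]/K1 = 10^-1.27 = 0.053703, K2/[H⁺] = 10^-2.76 = 0.0017378
α₁ = 1/(1 + 0.053703 + 0.0017378) = 1/1.0554 = 0.9475; α₂ = α₁·K2/[H⁺] = 0.001647
α₁ + 2α₂ = 0.9508
CA = 0.9508 × 2.13 = 2.03 mmol/L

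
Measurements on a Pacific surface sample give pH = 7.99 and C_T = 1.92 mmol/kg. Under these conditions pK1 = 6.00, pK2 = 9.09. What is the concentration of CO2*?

α₀ = 1 / (1 + K1/[H⁺] + K1K2/[H⁺]²) = 1 / (1 + 10^+1.99 + 10^+0.89)
   = 1 / (1 + 97.724 + 7.7625) = 1/106.49 = 0.009391
[CO2*] = α₀ × DIC = 0.009391 × 1.92 = 0.0180 mmol/kg = 18.0 μmol/kg

[CO2*] = 18.0 μmol/kg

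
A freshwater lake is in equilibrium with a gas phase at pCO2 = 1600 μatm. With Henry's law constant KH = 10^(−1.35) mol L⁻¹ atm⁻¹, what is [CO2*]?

[CO2*] = 71.5 μmol/L

KH = 10^(−1.35) = 4.467×10^-2 mol L⁻¹ atm⁻¹
[CO2*] = KH · pCO2 = 4.467×10^-2 × 1600×10^-6 atm = 7.15×10^-5 mol/L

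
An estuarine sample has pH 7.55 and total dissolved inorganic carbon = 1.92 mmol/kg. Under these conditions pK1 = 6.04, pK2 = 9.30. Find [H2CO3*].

α₀ = 1 / (1 + K1/[H⁺] + K1K2/[H⁺]²) = 1 / (1 + 10^+1.51 + 10^-0.24)
   = 1 / (1 + 32.359 + 0.57544) = 1/33.935 = 0.02947
[CO2*] = α₀ × DIC = 0.02947 × 1.92 = 0.0566 mmol/kg

[CO2*] = 0.0566 mmol/kg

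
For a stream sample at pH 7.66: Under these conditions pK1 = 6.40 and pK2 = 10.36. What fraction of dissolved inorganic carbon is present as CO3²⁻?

α₂ = 1 / (1 + [H⁺]/K2 + [H⁺]²/(K1K2)) = 1 / (1 + 10^+2.70 + 10^+1.44)
   = 1 / (1 + 501.19 + 27.542) = 1/529.73 = 0.001888

α₂ = 0.00189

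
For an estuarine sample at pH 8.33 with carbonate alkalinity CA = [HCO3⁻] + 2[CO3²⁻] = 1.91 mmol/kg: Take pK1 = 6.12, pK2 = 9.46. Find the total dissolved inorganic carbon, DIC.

CA = [HCO3⁻] + 2[CO3²⁻] = (α₁ + 2α₂)·DIC
At pH 8.33: [H⁺]/K1 = 10^-2.21 = 0.0061660, K2/[H⁺] = 10^-1.13 = 0.074131
α₁ = 1/(1 + 0.0061660 + 0.074131) = 1/1.0803 = 0.9257; α₂ = α₁·K2/[H⁺] = 0.06862
α₁ + 2α₂ = 1.0629
DIC = CA / (α₁ + 2α₂) = 1.91 / 1.0629 = 1.80 mmol/kg

DIC = 1.80 mmol/kg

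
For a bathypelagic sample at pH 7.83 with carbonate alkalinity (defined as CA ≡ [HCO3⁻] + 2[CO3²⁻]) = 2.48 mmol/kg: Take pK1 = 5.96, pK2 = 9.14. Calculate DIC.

CA = [HCO3⁻] + 2[CO3²⁻] = (α₁ + 2α₂)·DIC
At pH 7.83: [H⁺]/K1 = 10^-1.87 = 0.013490, K2/[H⁺] = 10^-1.31 = 0.048978
α₁ = 1/(1 + 0.013490 + 0.048978) = 1/1.0625 = 0.9412; α₂ = α₁·K2/[H⁺] = 0.04610
α₁ + 2α₂ = 1.0334
DIC = CA / (α₁ + 2α₂) = 2.48 / 1.0334 = 2.40 mmol/kg

DIC = 2.40 mmol/kg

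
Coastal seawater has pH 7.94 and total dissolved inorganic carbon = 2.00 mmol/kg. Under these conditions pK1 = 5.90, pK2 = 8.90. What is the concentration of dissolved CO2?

[CO2*] = 16.3 μmol/kg

α₀ = 1 / (1 + K1/[H⁺] + K1K2/[H⁺]²) = 1 / (1 + 10^+2.04 + 10^+1.08)
   = 1 / (1 + 109.65 + 12.023) = 1/122.67 = 0.008152
[CO2*] = α₀ × DIC = 0.008152 × 2.00 = 0.0163 mmol/kg = 16.3 μmol/kg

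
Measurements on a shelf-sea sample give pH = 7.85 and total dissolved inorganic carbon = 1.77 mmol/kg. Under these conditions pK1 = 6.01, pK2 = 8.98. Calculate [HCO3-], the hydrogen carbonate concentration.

[HCO3⁻] = 1.63 mmol/kg

α₁ = 1 / (1 + [H⁺]/K1 + K2/[H⁺]) = 1 / (1 + 10^-1.84 + 10^-1.13)
   = 1 / (1 + 0.014454 + 0.074131) = 1/1.0886 = 0.9186
[HCO3⁻] = α₁ × DIC = 0.9186 × 1.77 = 1.63 mmol/kg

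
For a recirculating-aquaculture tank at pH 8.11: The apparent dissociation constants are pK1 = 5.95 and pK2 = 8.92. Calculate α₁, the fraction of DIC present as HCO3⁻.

α₁ = 0.861

α₁ = 1 / (1 + [H⁺]/K1 + K2/[H⁺]) = 1 / (1 + 10^-2.16 + 10^-0.81)
   = 1 / (1 + 0.0069183 + 0.15488) = 1/1.1618 = 0.8607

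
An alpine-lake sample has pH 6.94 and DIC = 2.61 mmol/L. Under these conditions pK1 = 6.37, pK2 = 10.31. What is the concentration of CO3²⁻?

α₂ = 1 / (1 + [H⁺]/K2 + [H⁺]²/(K1K2)) = 1 / (1 + 10^+3.37 + 10^+2.80)
   = 1 / (1 + 2344.2 + 630.96) = 1/2976.2 = 0.0003360
[CO3²⁻] = α₂ × DIC = 0.0003360 × 2.61 = 0.000877 mmol/L = 0.877 μmol/L

[CO3²⁻] = 0.877 μmol/L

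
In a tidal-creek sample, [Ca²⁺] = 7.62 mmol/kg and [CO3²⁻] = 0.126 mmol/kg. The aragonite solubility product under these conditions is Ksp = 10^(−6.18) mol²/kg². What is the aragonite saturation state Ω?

Ω = 1.45

Ksp = 10^(−6.18) = 6.607×10^-7
Ω = [Ca²⁺][CO3²⁻]/Ksp = (7.62×10^-3)(0.126×10^-3) / 6.607×10^-7 = 1.45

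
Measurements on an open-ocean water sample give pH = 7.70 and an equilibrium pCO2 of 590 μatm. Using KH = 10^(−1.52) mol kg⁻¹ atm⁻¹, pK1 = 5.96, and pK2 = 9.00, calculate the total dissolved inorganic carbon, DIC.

DIC = 1.05 mmol/kg

[CO2*] = KH · pCO2 = 10^(−1.52) × 590×10^-6 = 1.782×10^-5 mol/kg
α₀ = 1/(1 + K1/[H⁺] + K1K2/[H⁺]²) = 1/(1 + 10^+1.74 + 10^+0.44) = 0.01703
DIC = [CO2*]/α₀ = 1.782×10^-5 / 0.01703 = 1.05 mmol/kg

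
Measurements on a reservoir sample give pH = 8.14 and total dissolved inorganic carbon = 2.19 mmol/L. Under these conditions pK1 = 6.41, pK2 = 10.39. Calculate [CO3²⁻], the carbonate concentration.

α₂ = 1 / (1 + [H⁺]/K2 + [H⁺]²/(K1K2)) = 1 / (1 + 10^+2.25 + 10^+0.52)
   = 1 / (1 + 177.83 + 3.3113) = 1/182.14 = 0.005490
[CO3²⁻] = α₂ × DIC = 0.005490 × 2.19 = 0.0120 mmol/L = 12.0 μmol/L

[CO3²⁻] = 12.0 μmol/L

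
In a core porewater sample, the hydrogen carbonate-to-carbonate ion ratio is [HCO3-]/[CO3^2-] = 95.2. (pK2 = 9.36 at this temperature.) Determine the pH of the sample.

pH = 7.38

From K2 = [H⁺][CO3^2-]/[HCO3-]:  pH = pK2 − log₁₀([HCO3-]/[CO3^2-])
log₁₀(95.2) = +1.979
pH = 9.36 − (+1.979) = 7.38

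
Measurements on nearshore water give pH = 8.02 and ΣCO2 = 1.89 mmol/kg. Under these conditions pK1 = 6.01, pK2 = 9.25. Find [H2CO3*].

α₀ = 1 / (1 + K1/[H⁺] + K1K2/[H⁺]²) = 1 / (1 + 10^+2.01 + 10^+0.78)
   = 1 / (1 + 102.33 + 6.0256) = 1/109.35 = 0.009145
[CO2*] = α₀ × DIC = 0.009145 × 1.89 = 0.0173 mmol/kg = 17.3 μmol/kg

[CO2*] = 17.3 μmol/kg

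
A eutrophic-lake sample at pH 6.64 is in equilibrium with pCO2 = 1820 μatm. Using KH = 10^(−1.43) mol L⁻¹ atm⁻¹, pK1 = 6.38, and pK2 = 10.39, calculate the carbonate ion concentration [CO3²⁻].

[CO2*] = KH · pCO2 = 10^(−1.43) × 1820×10^-6 = 6.762×10^-5 mol/L
α₀ = 1/(1 + K1/[H⁺] + K1K2/[H⁺]²) = 1/(1 + 10^+0.26 + 10^-3.49) = 0.3546
DIC = [CO2*]/α₀ = 6.762×10^-5 / 0.3546 = 0.1907 mmol/L
[CO3²⁻] = α₂·DIC; α₂ = 0.0001147, so [CO3²⁻] = 0.0001147 × 0.1907 = 2.19×10^-5 mmol/L = 0.0219 μmol/L

[CO3²⁻] = 0.0219 μmol/L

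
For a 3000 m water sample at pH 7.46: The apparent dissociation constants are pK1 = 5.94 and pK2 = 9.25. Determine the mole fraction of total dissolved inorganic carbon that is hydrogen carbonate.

α₁ = 0.956

α₁ = 1 / (1 + [H⁺]/K1 + K2/[H⁺]) = 1 / (1 + 10^-1.52 + 10^-1.79)
   = 1 / (1 + 0.030200 + 0.016218) = 1/1.0464 = 0.9556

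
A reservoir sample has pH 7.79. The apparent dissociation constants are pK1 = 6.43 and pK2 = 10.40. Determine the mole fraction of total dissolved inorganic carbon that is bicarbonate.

α₁ = 0.956

α₁ = 1 / (1 + [H⁺]/K1 + K2/[H⁺]) = 1 / (1 + 10^-1.36 + 10^-2.61)
   = 1 / (1 + 0.043652 + 0.0024547) = 1/1.0461 = 0.9559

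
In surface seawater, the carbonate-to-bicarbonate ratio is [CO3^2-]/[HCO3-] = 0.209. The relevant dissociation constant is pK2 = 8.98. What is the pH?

pH = 8.30

From K2 = [H⁺][CO3^2-]/[HCO3-]:  pH = pK2 + log₁₀([CO3^2-]/[HCO3-])
log₁₀(0.209) = -0.680
pH = 8.98 + (-0.680) = 8.30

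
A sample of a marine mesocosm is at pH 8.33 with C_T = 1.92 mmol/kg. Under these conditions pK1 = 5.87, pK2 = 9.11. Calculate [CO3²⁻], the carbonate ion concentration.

[CO3²⁻] = 0.272 mmol/kg

α₂ = 1 / (1 + [H⁺]/K2 + [H⁺]²/(K1K2)) = 1 / (1 + 10^+0.78 + 10^-1.68)
   = 1 / (1 + 6.0256 + 0.020893) = 1/7.0465 = 0.1419
[CO3²⁻] = α₂ × DIC = 0.1419 × 1.92 = 0.272 mmol/kg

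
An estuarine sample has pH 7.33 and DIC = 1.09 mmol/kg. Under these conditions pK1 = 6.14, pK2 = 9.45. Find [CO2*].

α₀ = 1 / (1 + K1/[H⁺] + K1K2/[H⁺]²) = 1 / (1 + 10^+1.19 + 10^-0.93)
   = 1 / (1 + 15.488 + 0.11749) = 1/16.606 = 0.06022
[CO2*] = α₀ × DIC = 0.06022 × 1.09 = 0.0656 mmol/kg

[CO2*] = 0.0656 mmol/kg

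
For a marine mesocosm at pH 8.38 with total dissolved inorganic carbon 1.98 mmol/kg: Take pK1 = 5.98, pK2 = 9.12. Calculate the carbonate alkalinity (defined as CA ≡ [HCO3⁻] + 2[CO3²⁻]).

CA = 2.28 mmol/kg

CA = [HCO3⁻] + 2[CO3²⁻] = (α₁ + 2α₂)·DIC
At pH 8.38: [H⁺]/K1 = 10^-2.40 = 0.0039811, K2/[H⁺] = 10^-0.74 = 0.18197
α₁ = 1/(1 + 0.0039811 + 0.18197) = 1/1.1860 = 0.8432; α₂ = α₁·K2/[H⁺] = 0.1534
α₁ + 2α₂ = 1.1501
CA = 1.1501 × 1.98 = 2.28 mmol/kg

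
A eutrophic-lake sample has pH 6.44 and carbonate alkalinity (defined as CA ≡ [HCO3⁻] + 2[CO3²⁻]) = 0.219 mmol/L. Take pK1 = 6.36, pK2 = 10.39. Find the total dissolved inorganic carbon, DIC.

CA = [HCO3⁻] + 2[CO3²⁻] = (α₁ + 2α₂)·DIC
At pH 6.44: [H⁺]/K1 = 10^-0.08 = 0.83176, K2/[H⁺] = 10^-3.95 = 0.00011220
α₁ = 1/(1 + 0.83176 + 0.00011220) = 1/1.8319 = 0.5459; α₂ = α₁·K2/[H⁺] = 6.125×10^-5
α₁ + 2α₂ = 0.5460
DIC = CA / (α₁ + 2α₂) = 0.219 / 0.5460 = 0.401 mmol/L

DIC = 0.401 mmol/L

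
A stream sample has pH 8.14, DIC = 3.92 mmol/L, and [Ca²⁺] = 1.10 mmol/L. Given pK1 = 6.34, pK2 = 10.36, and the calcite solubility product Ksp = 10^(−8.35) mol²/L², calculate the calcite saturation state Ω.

α₂ = 1 / (1 + [H⁺]/K2 + [H⁺]²/(K1K2)) = 1 / (1 + 10^+2.22 + 10^+0.42)
   = 1 / (1 + 165.96 + 2.6303) = 1/169.59 = 0.005897
[CO3²⁻] = α₂ × DIC = 0.005897 × 3.92 = 0.02311 mmol/L
Ksp = 10^(−8.35) = 4.467×10^-9
Ω = [Ca²⁺][CO3²⁻]/Ksp = (1.10×10^-3)(2.311×10^-5) / 4.467×10^-9 = 5.69

Ω = 5.69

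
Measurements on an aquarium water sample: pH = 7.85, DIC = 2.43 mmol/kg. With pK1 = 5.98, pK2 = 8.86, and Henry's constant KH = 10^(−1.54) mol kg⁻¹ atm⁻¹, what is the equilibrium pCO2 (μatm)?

pCO2 = 1020 μatm

α₀ = 1 / (1 + K1/[H⁺] + K1K2/[H⁺]²) = 1 / (1 + 10^+1.87 + 10^+0.86)
   = 1 / (1 + 74.131 + 7.2444) = 1/82.375 = 0.01214
[CO2*] = α₀ × DIC = 0.01214 × 2.43 = 0.02950 mmol/kg
pCO2 = [CO2*]/KH = 2.950×10^-5 / 2.884×10^-2 = 1020 μatm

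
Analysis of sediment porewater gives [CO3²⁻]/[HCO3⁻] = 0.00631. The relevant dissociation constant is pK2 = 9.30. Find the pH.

From K2 = [H⁺][CO3²⁻]/[HCO3⁻]:  pH = pK2 + log₁₀([CO3²⁻]/[HCO3⁻])
log₁₀(0.00631) = -2.200
pH = 9.30 + (-2.200) = 7.10

pH = 7.10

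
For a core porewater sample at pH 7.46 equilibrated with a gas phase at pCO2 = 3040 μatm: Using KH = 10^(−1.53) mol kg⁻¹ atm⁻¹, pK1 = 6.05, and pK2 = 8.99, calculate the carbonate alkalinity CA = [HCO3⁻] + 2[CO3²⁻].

CA = 2.44 mmol/kg

[CO2*] = KH · pCO2 = 10^(−1.53) × 3040×10^-6 = 8.972×10^-5 mol/kg
α₀ = 1/(1 + K1/[H⁺] + K1K2/[H⁺]²) = 1/(1 + 10^+1.41 + 10^-0.12) = 0.03641
DIC = [CO2*]/α₀ = 8.972×10^-5 / 0.03641 = 2.464 mmol/kg
CA = (α₁ + 2α₂)·DIC = (0.9360 + 2×0.02762) × 2.464 = 2.44 mmol/kg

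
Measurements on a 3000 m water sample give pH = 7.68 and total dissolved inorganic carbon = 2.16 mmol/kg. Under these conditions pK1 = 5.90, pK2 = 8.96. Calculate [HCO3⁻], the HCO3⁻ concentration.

α₁ = 1 / (1 + [H⁺]/K1 + K2/[H⁺]) = 1 / (1 + 10^-1.78 + 10^-1.28)
   = 1 / (1 + 0.016596 + 0.052481) = 1/1.0691 = 0.9354
[HCO3⁻] = α₁ × DIC = 0.9354 × 2.16 = 2.02 mmol/kg

[HCO3⁻] = 2.02 mmol/kg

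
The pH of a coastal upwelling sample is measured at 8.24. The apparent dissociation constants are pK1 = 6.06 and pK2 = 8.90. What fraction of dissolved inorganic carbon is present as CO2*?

α₀ = 1 / (1 + K1/[H⁺] + K1K2/[H⁺]²) = 1 / (1 + 10^+2.18 + 10^+1.52)
   = 1 / (1 + 151.36 + 33.113) = 1/185.47 = 0.005392

α₀ = 0.00539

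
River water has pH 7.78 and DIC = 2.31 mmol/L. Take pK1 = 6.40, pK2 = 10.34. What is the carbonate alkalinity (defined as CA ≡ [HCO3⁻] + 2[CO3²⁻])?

CA = 2.22 mmol/L

CA = [HCO3⁻] + 2[CO3²⁻] = (α₁ + 2α₂)·DIC
At pH 7.78: [H⁺]/K1 = 10^-1.38 = 0.041687, K2/[H⁺] = 10^-2.56 = 0.0027542
α₁ = 1/(1 + 0.041687 + 0.0027542) = 1/1.0444 = 0.9574; α₂ = α₁·K2/[H⁺] = 0.002637
α₁ + 2α₂ = 0.9627
CA = 0.9627 × 2.31 = 2.22 mmol/L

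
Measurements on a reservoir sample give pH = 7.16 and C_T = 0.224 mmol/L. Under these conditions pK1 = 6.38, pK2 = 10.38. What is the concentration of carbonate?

[CO3²⁻] = 0.116 μmol/L

α₂ = 1 / (1 + [H⁺]/K2 + [H⁺]²/(K1K2)) = 1 / (1 + 10^+3.22 + 10^+2.44)
   = 1 / (1 + 1659.6 + 275.42) = 1/1936.0 = 0.0005165
[CO3²⁻] = α₂ × DIC = 0.0005165 × 0.224 = 0.000116 mmol/L = 0.116 μmol/L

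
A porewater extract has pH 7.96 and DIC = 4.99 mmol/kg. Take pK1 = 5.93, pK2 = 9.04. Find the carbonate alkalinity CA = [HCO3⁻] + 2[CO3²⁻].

CA = 5.33 mmol/kg

CA = [HCO3⁻] + 2[CO3²⁻] = (α₁ + 2α₂)·DIC
At pH 7.96: [H⁺]/K1 = 10^-2.03 = 0.0093325, K2/[H⁺] = 10^-1.08 = 0.083176
α₁ = 1/(1 + 0.0093325 + 0.083176) = 1/1.0925 = 0.9153; α₂ = α₁·K2/[H⁺] = 0.07613
α₁ + 2α₂ = 1.0676
CA = 1.0676 × 4.99 = 5.33 mmol/kg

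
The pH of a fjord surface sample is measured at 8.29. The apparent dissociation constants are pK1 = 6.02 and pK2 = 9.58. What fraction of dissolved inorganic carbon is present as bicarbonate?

α₁ = 0.946

α₁ = 1 / (1 + [H⁺]/K1 + K2/[H⁺]) = 1 / (1 + 10^-2.27 + 10^-1.29)
   = 1 / (1 + 0.0053703 + 0.051286) = 1/1.0567 = 0.9464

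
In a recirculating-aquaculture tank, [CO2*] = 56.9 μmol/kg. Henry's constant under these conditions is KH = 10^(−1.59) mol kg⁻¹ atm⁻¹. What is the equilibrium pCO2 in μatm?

pCO2 = 2210 μatm

KH = 10^(−1.59) = 2.570×10^-2 mol kg⁻¹ atm⁻¹
pCO2 = [CO2*]/KH = 56.9×10^-6 / 2.570×10^-2 = 2.21×10^-3 atm = 2210 μatm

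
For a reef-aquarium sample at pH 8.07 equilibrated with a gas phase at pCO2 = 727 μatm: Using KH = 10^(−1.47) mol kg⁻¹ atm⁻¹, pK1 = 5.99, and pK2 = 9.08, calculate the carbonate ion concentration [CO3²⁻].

[CO2*] = KH · pCO2 = 10^(−1.47) × 727×10^-6 = 2.463×10^-5 mol/kg
α₀ = 1/(1 + K1/[H⁺] + K1K2/[H⁺]²) = 1/(1 + 10^+2.08 + 10^+1.07) = 0.007520
DIC = [CO2*]/α₀ = 2.463×10^-5 / 0.007520 = 3.276 mmol/kg
[CO3²⁻] = α₂·DIC; α₂ = 0.08835, so [CO3²⁻] = 0.08835 × 3.276 = 0.289 mmol/kg

[CO3²⁻] = 0.289 mmol/kg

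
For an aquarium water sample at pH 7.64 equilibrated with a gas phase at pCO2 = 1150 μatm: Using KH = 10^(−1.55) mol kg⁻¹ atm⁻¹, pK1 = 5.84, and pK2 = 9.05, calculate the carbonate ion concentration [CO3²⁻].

[CO3²⁻] = 0.0796 mmol/kg

[CO2*] = KH · pCO2 = 10^(−1.55) × 1150×10^-6 = 3.241×10^-5 mol/kg
α₀ = 1/(1 + K1/[H⁺] + K1K2/[H⁺]²) = 1/(1 + 10^+1.80 + 10^+0.39) = 0.01503
DIC = [CO2*]/α₀ = 3.241×10^-5 / 0.01503 = 2.157 mmol/kg
[CO3²⁻] = α₂·DIC; α₂ = 0.03688, so [CO3²⁻] = 0.03688 × 2.157 = 0.0796 mmol/kg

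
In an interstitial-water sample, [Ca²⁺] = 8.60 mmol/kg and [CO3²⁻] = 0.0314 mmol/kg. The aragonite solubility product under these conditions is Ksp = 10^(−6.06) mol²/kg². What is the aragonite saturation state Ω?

Ω = 0.310

Ksp = 10^(−6.06) = 8.710×10^-7
Ω = [Ca²⁺][CO3²⁻]/Ksp = (8.60×10^-3)(0.0314×10^-3) / 8.710×10^-7 = 0.310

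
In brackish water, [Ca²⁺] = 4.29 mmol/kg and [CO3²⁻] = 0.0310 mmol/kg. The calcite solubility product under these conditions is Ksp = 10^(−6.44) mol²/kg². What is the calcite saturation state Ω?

Ω = 0.366

Ksp = 10^(−6.44) = 3.631×10^-7
Ω = [Ca²⁺][CO3²⁻]/Ksp = (4.29×10^-3)(0.0310×10^-3) / 3.631×10^-7 = 0.366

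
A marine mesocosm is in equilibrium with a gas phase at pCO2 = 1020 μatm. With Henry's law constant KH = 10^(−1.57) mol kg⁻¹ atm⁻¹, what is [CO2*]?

[CO2*] = 27.5 μmol/kg

KH = 10^(−1.57) = 2.692×10^-2 mol kg⁻¹ atm⁻¹
[CO2*] = KH · pCO2 = 2.692×10^-2 × 1020×10^-6 atm = 2.75×10^-5 mol/kg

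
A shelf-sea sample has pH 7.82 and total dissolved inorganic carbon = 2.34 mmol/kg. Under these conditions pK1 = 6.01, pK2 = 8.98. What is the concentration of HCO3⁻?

α₁ = 1 / (1 + [H⁺]/K1 + K2/[H⁺]) = 1 / (1 + 10^-1.81 + 10^-1.16)
   = 1 / (1 + 0.015488 + 0.069183) = 1/1.0847 = 0.9219
[HCO3⁻] = α₁ × DIC = 0.9219 × 2.34 = 2.16 mmol/kg

[HCO3⁻] = 2.16 mmol/kg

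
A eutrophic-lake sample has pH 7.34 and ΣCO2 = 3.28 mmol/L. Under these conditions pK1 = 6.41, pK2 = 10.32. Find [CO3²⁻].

[CO3²⁻] = 3.07 μmol/L

α₂ = 1 / (1 + [H⁺]/K2 + [H⁺]²/(K1K2)) = 1 / (1 + 10^+2.98 + 10^+2.05)
   = 1 / (1 + 954.99 + 112.20) = 1/1068.2 = 0.0009362
[CO3²⁻] = α₂ × DIC = 0.0009362 × 3.28 = 0.00307 mmol/L = 3.07 μmol/L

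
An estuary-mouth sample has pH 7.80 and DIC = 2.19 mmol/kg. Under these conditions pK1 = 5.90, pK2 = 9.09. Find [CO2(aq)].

[CO2*] = 0.0259 mmol/kg

α₀ = 1 / (1 + K1/[H⁺] + K1K2/[H⁺]²) = 1 / (1 + 10^+1.90 + 10^+0.61)
   = 1 / (1 + 79.433 + 4.0738) = 1/84.507 = 0.01183
[CO2*] = α₀ × DIC = 0.01183 × 2.19 = 0.0259 mmol/kg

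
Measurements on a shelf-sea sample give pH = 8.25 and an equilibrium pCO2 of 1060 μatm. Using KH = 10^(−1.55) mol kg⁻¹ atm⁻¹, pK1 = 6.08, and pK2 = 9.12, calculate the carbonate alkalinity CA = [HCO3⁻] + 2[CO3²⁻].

[CO2*] = KH · pCO2 = 10^(−1.55) × 1060×10^-6 = 2.987×10^-5 mol/kg
α₀ = 1/(1 + K1/[H⁺] + K1K2/[H⁺]²) = 1/(1 + 10^+2.17 + 10^+1.30) = 0.005922
DIC = [CO2*]/α₀ = 2.987×10^-5 / 0.005922 = 5.045 mmol/kg
CA = (α₁ + 2α₂)·DIC = (0.8759 + 2×0.1182) × 5.045 = 5.61 mmol/kg

CA = 5.61 mmol/kg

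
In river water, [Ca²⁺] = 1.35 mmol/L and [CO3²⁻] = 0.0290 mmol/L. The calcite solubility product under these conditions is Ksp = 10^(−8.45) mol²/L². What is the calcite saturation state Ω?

Ksp = 10^(−8.45) = 3.548×10^-9
Ω = [Ca²⁺][CO3²⁻]/Ksp = (1.35×10^-3)(0.0290×10^-3) / 3.548×10^-9 = 11.0

Ω = 11.0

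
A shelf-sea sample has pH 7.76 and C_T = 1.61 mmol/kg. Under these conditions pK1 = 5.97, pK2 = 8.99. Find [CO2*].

α₀ = 1 / (1 + K1/[H⁺] + K1K2/[H⁺]²) = 1 / (1 + 10^+1.79 + 10^+0.56)
   = 1 / (1 + 61.660 + 3.6308) = 1/66.290 = 0.01509
[CO2*] = α₀ × DIC = 0.01509 × 1.61 = 0.0243 mmol/kg

[CO2*] = 0.0243 mmol/kg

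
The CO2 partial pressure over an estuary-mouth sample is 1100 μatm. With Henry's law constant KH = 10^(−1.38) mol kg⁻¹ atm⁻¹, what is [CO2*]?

KH = 10^(−1.38) = 4.169×10^-2 mol kg⁻¹ atm⁻¹
[CO2*] = KH · pCO2 = 4.169×10^-2 × 1100×10^-6 atm = 4.59×10^-5 mol/kg

[CO2*] = 45.9 μmol/kg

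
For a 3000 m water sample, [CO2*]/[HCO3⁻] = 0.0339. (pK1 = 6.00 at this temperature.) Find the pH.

pH = 7.47

From K1 = [H⁺][HCO3⁻]/[CO2*]:  pH = pK1 − log₁₀([CO2*]/[HCO3⁻])
log₁₀(0.0339) = -1.470
pH = 6.00 − (-1.470) = 7.47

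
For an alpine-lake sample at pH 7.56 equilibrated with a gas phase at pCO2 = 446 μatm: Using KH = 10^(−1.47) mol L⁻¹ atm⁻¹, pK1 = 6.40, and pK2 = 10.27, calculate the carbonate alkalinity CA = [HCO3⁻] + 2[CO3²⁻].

[CO2*] = KH · pCO2 = 10^(−1.47) × 446×10^-6 = 1.511×10^-5 mol/L
α₀ = 1/(1 + K1/[H⁺] + K1K2/[H⁺]²) = 1/(1 + 10^+1.16 + 10^-1.55) = 0.06459
DIC = [CO2*]/α₀ = 1.511×10^-5 / 0.06459 = 0.2340 mmol/L
CA = (α₁ + 2α₂)·DIC = (0.9336 + 2×0.001820) × 0.2340 = 0.219 mmol/L

CA = 0.219 mmol/L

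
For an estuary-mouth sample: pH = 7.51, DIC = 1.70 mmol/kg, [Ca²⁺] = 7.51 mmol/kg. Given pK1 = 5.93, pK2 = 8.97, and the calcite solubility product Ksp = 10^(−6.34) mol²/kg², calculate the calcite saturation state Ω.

α₂ = 1 / (1 + [H⁺]/K2 + [H⁺]²/(K1K2)) = 1 / (1 + 10^+1.46 + 10^-0.12)
   = 1 / (1 + 28.840 + 0.75858) = 1/30.599 = 0.03268
[CO3²⁻] = α₂ × DIC = 0.03268 × 1.70 = 0.05556 mmol/kg
Ksp = 10^(−6.34) = 4.571×10^-7
Ω = [Ca²⁺][CO3²⁻]/Ksp = (7.51×10^-3)(5.556×10^-5) / 4.571×10^-7 = 0.913

Ω = 0.913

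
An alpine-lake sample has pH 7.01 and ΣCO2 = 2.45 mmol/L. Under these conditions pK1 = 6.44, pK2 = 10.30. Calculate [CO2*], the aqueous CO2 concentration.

α₀ = 1 / (1 + K1/[H⁺] + K1K2/[H⁺]²) = 1 / (1 + 10^+0.57 + 10^-2.72)
   = 1 / (1 + 3.7154 + 0.0019055) = 1/4.7173 = 0.2120
[CO2*] = α₀ × DIC = 0.2120 × 2.45 = 0.519 mmol/L

[CO2*] = 0.519 mmol/L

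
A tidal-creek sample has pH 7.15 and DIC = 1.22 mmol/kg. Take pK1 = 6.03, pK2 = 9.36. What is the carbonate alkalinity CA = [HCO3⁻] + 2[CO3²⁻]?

CA = [HCO3⁻] + 2[CO3²⁻] = (α₁ + 2α₂)·DIC
At pH 7.15: [H⁺]/K1 = 10^-1.12 = 0.075858, K2/[H⁺] = 10^-2.21 = 0.0061660
α₁ = 1/(1 + 0.075858 + 0.0061660) = 1/1.0820 = 0.9242; α₂ = α₁·K2/[H⁺] = 0.005699
α₁ + 2α₂ = 0.9356
CA = 0.9356 × 1.22 = 1.14 mmol/kg

CA = 1.14 mmol/kg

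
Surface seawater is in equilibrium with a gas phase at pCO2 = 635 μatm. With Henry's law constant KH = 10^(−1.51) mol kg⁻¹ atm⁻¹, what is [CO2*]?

[CO2*] = 19.6 μmol/kg

KH = 10^(−1.51) = 3.090×10^-2 mol kg⁻¹ atm⁻¹
[CO2*] = KH · pCO2 = 3.090×10^-2 × 635×10^-6 atm = 1.96×10^-5 mol/kg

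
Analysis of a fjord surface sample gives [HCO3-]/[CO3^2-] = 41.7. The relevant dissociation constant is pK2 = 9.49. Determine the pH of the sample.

From K2 = [H⁺][CO3^2-]/[HCO3-]:  pH = pK2 − log₁₀([HCO3-]/[CO3^2-])
log₁₀(41.7) = +1.620
pH = 9.49 − (+1.620) = 7.87

pH = 7.87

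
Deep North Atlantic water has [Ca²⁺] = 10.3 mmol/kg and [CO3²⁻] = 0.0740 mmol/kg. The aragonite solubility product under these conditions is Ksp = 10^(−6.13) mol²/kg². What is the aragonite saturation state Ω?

Ksp = 10^(−6.13) = 7.413×10^-7
Ω = [Ca²⁺][CO3²⁻]/Ksp = (10.3×10^-3)(0.0740×10^-3) / 7.413×10^-7 = 1.03

Ω = 1.03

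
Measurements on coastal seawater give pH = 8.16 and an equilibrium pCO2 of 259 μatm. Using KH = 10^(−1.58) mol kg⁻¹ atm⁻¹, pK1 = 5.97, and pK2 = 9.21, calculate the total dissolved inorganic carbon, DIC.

DIC = 1.16 mmol/kg

[CO2*] = KH · pCO2 = 10^(−1.58) × 259×10^-6 = 6.812×10^-6 mol/kg
α₀ = 1/(1 + K1/[H⁺] + K1K2/[H⁺]²) = 1/(1 + 10^+2.19 + 10^+1.14) = 0.005893
DIC = [CO2*]/α₀ = 6.812×10^-6 / 0.005893 = 1.16 mmol/kg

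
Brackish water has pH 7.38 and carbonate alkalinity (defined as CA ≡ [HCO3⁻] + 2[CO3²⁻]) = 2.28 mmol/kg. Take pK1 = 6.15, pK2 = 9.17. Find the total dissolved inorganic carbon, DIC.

CA = [HCO3⁻] + 2[CO3²⁻] = (α₁ + 2α₂)·DIC
At pH 7.38: [H⁺]/K1 = 10^-1.23 = 0.058884, K2/[H⁺] = 10^-1.79 = 0.016218
α₁ = 1/(1 + 0.058884 + 0.016218) = 1/1.0751 = 0.9301; α₂ = α₁·K2/[H⁺] = 0.01509
α₁ + 2α₂ = 0.9603
DIC = CA / (α₁ + 2α₂) = 2.28 / 0.9603 = 2.37 mmol/kg

DIC = 2.37 mmol/kg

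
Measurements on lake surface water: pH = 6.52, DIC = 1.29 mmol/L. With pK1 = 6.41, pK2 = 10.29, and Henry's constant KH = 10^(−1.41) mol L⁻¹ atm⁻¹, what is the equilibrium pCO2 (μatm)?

α₀ = 1 / (1 + K1/[H⁺] + K1K2/[H⁺]²) = 1 / (1 + 10^+0.11 + 10^-3.66)
   = 1 / (1 + 1.2882 + 0.00021878) = 1/2.2885 = 0.4370
[CO2*] = α₀ × DIC = 0.4370 × 1.29 = 0.5637 mmol/L
pCO2 = [CO2*]/KH = 5.637×10^-4 / 3.890×10^-2 = 1.45×10^4 μatm

pCO2 = 1.45×10^4 μatm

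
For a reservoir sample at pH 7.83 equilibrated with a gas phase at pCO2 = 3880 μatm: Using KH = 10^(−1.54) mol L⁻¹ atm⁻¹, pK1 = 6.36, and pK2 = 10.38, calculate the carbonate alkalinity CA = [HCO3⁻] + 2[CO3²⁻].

CA = 3.32 mmol/L

[CO2*] = KH · pCO2 = 10^(−1.54) × 3880×10^-6 = 1.119×10^-4 mol/L
α₀ = 1/(1 + K1/[H⁺] + K1K2/[H⁺]²) = 1/(1 + 10^+1.47 + 10^-1.08) = 0.03268
DIC = [CO2*]/α₀ = 1.119×10^-4 / 0.03268 = 3.424 mmol/L
CA = (α₁ + 2α₂)·DIC = (0.9646 + 2×0.002719) × 3.424 = 3.32 mmol/L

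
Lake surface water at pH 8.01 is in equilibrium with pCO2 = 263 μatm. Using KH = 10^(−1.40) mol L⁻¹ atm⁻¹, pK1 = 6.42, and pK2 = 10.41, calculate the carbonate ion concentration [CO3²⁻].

[CO2*] = KH · pCO2 = 10^(−1.40) × 263×10^-6 = 1.047×10^-5 mol/L
α₀ = 1/(1 + K1/[H⁺] + K1K2/[H⁺]²) = 1/(1 + 10^+1.59 + 10^-0.81) = 0.02496
DIC = [CO2*]/α₀ = 1.047×10^-5 / 0.02496 = 0.4194 mmol/L
[CO3²⁻] = α₂·DIC; α₂ = 0.003866, so [CO3²⁻] = 0.003866 × 0.4194 = 0.00162 mmol/L = 1.62 μmol/L

[CO3²⁻] = 1.62 μmol/L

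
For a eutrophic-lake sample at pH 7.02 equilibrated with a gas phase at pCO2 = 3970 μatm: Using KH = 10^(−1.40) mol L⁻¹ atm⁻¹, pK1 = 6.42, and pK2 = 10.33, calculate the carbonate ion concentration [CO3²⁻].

[CO2*] = KH · pCO2 = 10^(−1.40) × 3970×10^-6 = 1.580×10^-4 mol/L
α₀ = 1/(1 + K1/[H⁺] + K1K2/[H⁺]²) = 1/(1 + 10^+0.60 + 10^-2.71) = 0.2007
DIC = [CO2*]/α₀ = 1.580×10^-4 / 0.2007 = 0.7876 mmol/L
[CO3²⁻] = α₂·DIC; α₂ = 0.0003913, so [CO3²⁻] = 0.0003913 × 0.7876 = 0.000308 mmol/L = 0.308 μmol/L

[CO3²⁻] = 0.308 μmol/L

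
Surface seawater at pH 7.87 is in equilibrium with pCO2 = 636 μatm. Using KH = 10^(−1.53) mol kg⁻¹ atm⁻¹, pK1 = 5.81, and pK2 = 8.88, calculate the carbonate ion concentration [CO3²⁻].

[CO3²⁻] = 0.211 mmol/kg

[CO2*] = KH · pCO2 = 10^(−1.53) × 636×10^-6 = 1.877×10^-5 mol/kg
α₀ = 1/(1 + K1/[H⁺] + K1K2/[H⁺]²) = 1/(1 + 10^+2.06 + 10^+1.05) = 0.007872
DIC = [CO2*]/α₀ = 1.877×10^-5 / 0.007872 = 2.384 mmol/kg
[CO3²⁻] = α₂·DIC; α₂ = 0.08832, so [CO3²⁻] = 0.08832 × 2.384 = 0.211 mmol/kg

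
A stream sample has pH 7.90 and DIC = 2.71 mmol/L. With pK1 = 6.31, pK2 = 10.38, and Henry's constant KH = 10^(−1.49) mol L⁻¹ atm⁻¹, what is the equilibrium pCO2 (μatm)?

pCO2 = 2090 μatm

α₀ = 1 / (1 + K1/[H⁺] + K1K2/[H⁺]²) = 1 / (1 + 10^+1.59 + 10^-0.89)
   = 1 / (1 + 38.905 + 0.12882) = 1/40.033 = 0.02498
[CO2*] = α₀ × DIC = 0.02498 × 2.71 = 0.06769 mmol/L
pCO2 = [CO2*]/KH = 6.769×10^-5 / 3.236×10^-2 = 2090 μatm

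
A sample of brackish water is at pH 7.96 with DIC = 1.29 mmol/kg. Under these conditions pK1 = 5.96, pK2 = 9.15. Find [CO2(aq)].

[CO2*] = 12.0 μmol/kg

α₀ = 1 / (1 + K1/[H⁺] + K1K2/[H⁺]²) = 1 / (1 + 10^+2.00 + 10^+0.81)
   = 1 / (1 + 100.00 + 6.4565) = 1/107.46 = 0.009306
[CO2*] = α₀ × DIC = 0.009306 × 1.29 = 0.0120 mmol/kg = 12.0 μmol/kg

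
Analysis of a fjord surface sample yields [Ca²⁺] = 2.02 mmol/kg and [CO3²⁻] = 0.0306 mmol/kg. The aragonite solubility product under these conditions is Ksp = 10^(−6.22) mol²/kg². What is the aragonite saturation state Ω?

Ksp = 10^(−6.22) = 6.026×10^-7
Ω = [Ca²⁺][CO3²⁻]/Ksp = (2.02×10^-3)(0.0306×10^-3) / 6.026×10^-7 = 0.103

Ω = 0.103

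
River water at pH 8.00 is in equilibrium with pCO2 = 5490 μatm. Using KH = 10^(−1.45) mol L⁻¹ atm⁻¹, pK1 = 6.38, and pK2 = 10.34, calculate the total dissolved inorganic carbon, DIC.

[CO2*] = KH · pCO2 = 10^(−1.45) × 5490×10^-6 = 1.948×10^-4 mol/L
α₀ = 1/(1 + K1/[H⁺] + K1K2/[H⁺]²) = 1/(1 + 10^+1.62 + 10^-0.72) = 0.02332
DIC = [CO2*]/α₀ = 1.948×10^-4 / 0.02332 = 8.35 mmol/L

DIC = 8.35 mmol/L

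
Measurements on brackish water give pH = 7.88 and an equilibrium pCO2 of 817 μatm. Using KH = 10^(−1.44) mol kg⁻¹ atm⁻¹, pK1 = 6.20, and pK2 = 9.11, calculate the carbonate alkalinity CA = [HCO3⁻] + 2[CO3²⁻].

[CO2*] = KH · pCO2 = 10^(−1.44) × 817×10^-6 = 2.966×10^-5 mol/kg
α₀ = 1/(1 + K1/[H⁺] + K1K2/[H⁺]²) = 1/(1 + 10^+1.68 + 10^+0.45) = 0.01935
DIC = [CO2*]/α₀ = 2.966×10^-5 / 0.01935 = 1.533 mmol/kg
CA = (α₁ + 2α₂)·DIC = (0.9261 + 2×0.05453) × 1.533 = 1.59 mmol/kg

CA = 1.59 mmol/kg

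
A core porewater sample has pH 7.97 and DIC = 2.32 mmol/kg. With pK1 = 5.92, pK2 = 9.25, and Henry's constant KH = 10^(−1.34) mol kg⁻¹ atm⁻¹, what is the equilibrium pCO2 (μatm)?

α₀ = 1 / (1 + K1/[H⁺] + K1K2/[H⁺]²) = 1 / (1 + 10^+2.05 + 10^+0.77)
   = 1 / (1 + 112.20 + 5.8884) = 1/119.09 = 0.008397
[CO2*] = α₀ × DIC = 0.008397 × 2.32 = 0.01948 mmol/kg = 19.48 μmol/kg
pCO2 = [CO2*]/KH = 1.948×10^-5 / 4.571×10^-2 = 426 μatm

pCO2 = 426 μatm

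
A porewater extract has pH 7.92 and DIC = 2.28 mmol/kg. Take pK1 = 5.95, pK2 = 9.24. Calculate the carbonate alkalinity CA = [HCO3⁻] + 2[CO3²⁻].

CA = [HCO3⁻] + 2[CO3²⁻] = (α₁ + 2α₂)·DIC
At pH 7.92: [H⁺]/K1 = 10^-1.97 = 0.010715, K2/[H⁺] = 10^-1.32 = 0.047863
α₁ = 1/(1 + 0.010715 + 0.047863) = 1/1.0586 = 0.9447; α₂ = α₁·K2/[H⁺] = 0.04521
α₁ + 2α₂ = 1.0351
CA = 1.0351 × 2.28 = 2.36 mmol/kg

CA = 2.36 mmol/kg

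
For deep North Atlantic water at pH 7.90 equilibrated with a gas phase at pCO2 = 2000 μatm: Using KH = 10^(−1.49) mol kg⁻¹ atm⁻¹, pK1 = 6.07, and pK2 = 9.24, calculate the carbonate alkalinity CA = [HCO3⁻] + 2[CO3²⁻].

[CO2*] = KH · pCO2 = 10^(−1.49) × 2000×10^-6 = 6.472×10^-5 mol/kg
α₀ = 1/(1 + K1/[H⁺] + K1K2/[H⁺]²) = 1/(1 + 10^+1.83 + 10^+0.49) = 0.01395
DIC = [CO2*]/α₀ = 6.472×10^-5 / 0.01395 = 4.640 mmol/kg
CA = (α₁ + 2α₂)·DIC = (0.9430 + 2×0.04310) × 4.640 = 4.78 mmol/kg

CA = 4.78 mmol/kg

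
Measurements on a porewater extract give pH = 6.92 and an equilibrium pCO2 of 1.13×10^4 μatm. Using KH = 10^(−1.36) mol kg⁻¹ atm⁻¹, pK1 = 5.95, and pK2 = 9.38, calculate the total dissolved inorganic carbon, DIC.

[CO2*] = KH · pCO2 = 10^(−1.36) × 1.13×10^4×10^-6 = 4.933×10^-4 mol/kg
α₀ = 1/(1 + K1/[H⁺] + K1K2/[H⁺]²) = 1/(1 + 10^+0.97 + 10^-1.49) = 0.09648
DIC = [CO2*]/α₀ = 4.933×10^-4 / 0.09648 = 5.11 mmol/kg

DIC = 5.11 mmol/kg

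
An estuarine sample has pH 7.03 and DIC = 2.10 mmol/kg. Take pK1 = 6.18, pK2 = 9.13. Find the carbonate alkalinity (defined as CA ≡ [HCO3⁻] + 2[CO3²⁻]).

CA = 1.86 mmol/kg

CA = [HCO3⁻] + 2[CO3²⁻] = (α₁ + 2α₂)·DIC
At pH 7.03: [H⁺]/K1 = 10^-0.85 = 0.14125, K2/[H⁺] = 10^-2.10 = 0.0079433
α₁ = 1/(1 + 0.14125 + 0.0079433) = 1/1.1492 = 0.8702; α₂ = α₁·K2/[H⁺] = 0.006912
α₁ + 2α₂ = 0.8840
CA = 0.8840 × 2.10 = 1.86 mmol/kg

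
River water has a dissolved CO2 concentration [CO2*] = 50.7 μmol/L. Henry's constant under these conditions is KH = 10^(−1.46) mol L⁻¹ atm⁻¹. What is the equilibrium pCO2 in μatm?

pCO2 = 1460 μatm

KH = 10^(−1.46) = 3.467×10^-2 mol L⁻¹ atm⁻¹
pCO2 = [CO2*]/KH = 50.7×10^-6 / 3.467×10^-2 = 1.46×10^-3 atm = 1460 μatm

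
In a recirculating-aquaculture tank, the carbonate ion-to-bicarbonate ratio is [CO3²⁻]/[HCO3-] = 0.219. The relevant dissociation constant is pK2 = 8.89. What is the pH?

From K2 = [H⁺][CO3²⁻]/[HCO3-]:  pH = pK2 + log₁₀([CO3²⁻]/[HCO3-])
log₁₀(0.219) = -0.660
pH = 8.89 + (-0.660) = 8.23

pH = 8.23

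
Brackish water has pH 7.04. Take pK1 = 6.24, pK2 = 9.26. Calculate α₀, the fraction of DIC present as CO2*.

α₀ = 1 / (1 + K1/[H⁺] + K1K2/[H⁺]²) = 1 / (1 + 10^+0.80 + 10^-1.42)
   = 1 / (1 + 6.3096 + 0.038019) = 1/7.3476 = 0.1361

α₀ = 0.136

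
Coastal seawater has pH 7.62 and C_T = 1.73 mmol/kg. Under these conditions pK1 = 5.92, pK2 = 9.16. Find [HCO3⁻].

[HCO3⁻] = 1.65 mmol/kg

α₁ = 1 / (1 + [H⁺]/K1 + K2/[H⁺]) = 1 / (1 + 10^-1.70 + 10^-1.54)
   = 1 / (1 + 0.019953 + 0.028840) = 1/1.0488 = 0.9535
[HCO3⁻] = α₁ × DIC = 0.9535 × 1.73 = 1.65 mmol/kg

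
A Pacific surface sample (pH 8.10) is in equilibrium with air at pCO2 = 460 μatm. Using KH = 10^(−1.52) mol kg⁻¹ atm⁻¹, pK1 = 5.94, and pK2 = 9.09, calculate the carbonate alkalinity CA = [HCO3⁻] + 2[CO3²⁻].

CA = 2.42 mmol/kg

[CO2*] = KH · pCO2 = 10^(−1.52) × 460×10^-6 = 1.389×10^-5 mol/kg
α₀ = 1/(1 + K1/[H⁺] + K1K2/[H⁺]²) = 1/(1 + 10^+2.16 + 10^+1.17) = 0.006237
DIC = [CO2*]/α₀ = 1.389×10^-5 / 0.006237 = 2.227 mmol/kg
CA = (α₁ + 2α₂)·DIC = (0.9015 + 2×0.09225) × 2.227 = 2.42 mmol/kg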